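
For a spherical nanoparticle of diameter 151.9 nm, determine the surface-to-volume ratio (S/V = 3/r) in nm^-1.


Radius r = 151.9/2 = 75.95 nm
S/V = 3 / r = 3 / 75.95
S/V = 0.0395 nm^-1

0.0395


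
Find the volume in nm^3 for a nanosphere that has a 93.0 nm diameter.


Radius r = 93.0/2 = 46.5 nm
Volume V = (4/3) * pi * r^3
V = (4/3) * pi * (46.5)^3
V = 421160.34 nm^3

421160.34


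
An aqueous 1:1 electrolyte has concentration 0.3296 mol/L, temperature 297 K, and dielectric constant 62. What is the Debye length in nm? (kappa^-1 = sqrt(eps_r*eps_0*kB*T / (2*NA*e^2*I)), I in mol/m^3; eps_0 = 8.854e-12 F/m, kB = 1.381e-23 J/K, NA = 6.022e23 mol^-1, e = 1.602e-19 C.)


Ionic strength I = 0.3296 * 1^2 * 1000 = 329.6 mol/m^3
kappa^-1 = sqrt(62 * 8.854e-12 * 1.381e-23 * 297 / (2 * 6.022e23 * (1.602e-19)^2 * 329.6))
kappa^-1 = 0.47 nm

0.47


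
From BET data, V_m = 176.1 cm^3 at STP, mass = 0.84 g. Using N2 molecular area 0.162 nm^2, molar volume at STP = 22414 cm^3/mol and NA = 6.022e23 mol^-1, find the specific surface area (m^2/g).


Number of moles in monolayer = V_m / 22414 = 176.1 / 22414 = 0.0078567
Number of molecules = moles * NA = 0.0078567 * 6.022e23
SA = molecules * sigma / mass
SA = (176.1 / 22414) * 6.022e23 * 0.162e-18 / 0.84
SA = 912.5 m^2/g

912.5


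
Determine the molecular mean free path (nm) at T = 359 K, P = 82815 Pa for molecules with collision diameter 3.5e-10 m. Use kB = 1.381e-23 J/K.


Mean free path: lambda = kB*T / (sqrt(2) * pi * d^2 * P)
lambda = 1.381e-23 * 359 / (sqrt(2) * pi * (3.5e-10)^2 * 82815)
lambda = 1.09996e-07 m
lambda = 110.0 nm

110.0


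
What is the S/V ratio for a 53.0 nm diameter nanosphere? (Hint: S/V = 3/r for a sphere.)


Radius r = 53.0/2 = 26.5 nm
S/V = 3 / r = 3 / 26.5
S/V = 0.1132 nm^-1

0.1132


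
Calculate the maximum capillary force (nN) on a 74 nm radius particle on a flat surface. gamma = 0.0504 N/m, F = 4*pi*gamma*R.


Convert radius: R = 74 nm = 7.4e-08 m
F = 4 * pi * gamma * R
F = 4 * pi * 0.0504 * 7.4e-08
F = 4.68675e-08 N = 46.8675 nN

46.8675


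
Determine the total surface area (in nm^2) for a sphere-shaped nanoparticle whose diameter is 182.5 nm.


Radius r = 182.5/2 = 91.25 nm
Surface area SA = 4 * pi * r^2
SA = 4 * pi * (91.25)^2
SA = 104634.67 nm^2

104634.67


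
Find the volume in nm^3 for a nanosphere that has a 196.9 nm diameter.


Radius r = 196.9/2 = 98.45 nm
Volume V = (4/3) * pi * r^3
V = (4/3) * pi * (98.45)^3
V = 3997014.93 nm^3

3997014.93


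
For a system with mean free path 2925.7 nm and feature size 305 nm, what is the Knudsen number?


Knudsen number Kn = lambda / L
Kn = 2925.7 / 305
Kn = 9.5925

9.5925


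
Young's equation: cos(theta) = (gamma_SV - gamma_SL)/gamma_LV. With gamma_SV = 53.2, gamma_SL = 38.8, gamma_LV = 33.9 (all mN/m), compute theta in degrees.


cos(theta) = (gamma_SV - gamma_SL) / gamma_LV
cos(theta) = (53.2 - 38.8) / 33.9
cos(theta) = 0.424779
theta = arccos(0.424779) = 64.86 degrees

64.86


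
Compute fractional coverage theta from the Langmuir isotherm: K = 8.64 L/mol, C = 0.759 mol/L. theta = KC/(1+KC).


Langmuir isotherm: theta = K*C / (1 + K*C)
K*C = 8.64 * 0.759 = 6.55776
theta = 6.55776 / (1 + 6.55776) = 6.55776 / 7.55776
theta = 0.8677

0.8677


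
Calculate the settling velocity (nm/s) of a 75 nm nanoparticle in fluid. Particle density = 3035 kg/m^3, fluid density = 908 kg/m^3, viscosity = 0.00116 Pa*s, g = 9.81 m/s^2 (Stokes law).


Radius R = 75/2 nm = 3.75e-08 m
Density difference = 3035 - 908 = 2127 kg/m^3
v = 2 * R^2 * (rho_p - rho_f) * g / (9 * eta)
v = 2 * (3.75e-08)^2 * 2127 * 9.81 / (9 * 0.00116)
v = 5.62119e-09 m/s = 5.6212 nm/s

5.6212


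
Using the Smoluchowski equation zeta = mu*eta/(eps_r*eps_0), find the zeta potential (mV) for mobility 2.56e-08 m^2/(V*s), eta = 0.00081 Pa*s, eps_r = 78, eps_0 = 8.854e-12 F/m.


Smoluchowski equation: zeta = mu * eta / (eps_r * eps_0)
zeta = 2.56e-08 * 0.00081 / (78 * 8.854e-12)
zeta = 0.030026 V = 30.03 mV

30.03


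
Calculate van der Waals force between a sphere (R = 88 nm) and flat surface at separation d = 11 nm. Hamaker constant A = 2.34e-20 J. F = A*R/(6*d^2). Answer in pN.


Convert to SI: R = 88 nm = 8.8e-08 m, d = 11 nm = 1.1e-08 m
F = A * R / (6 * d^2)
F = 2.34e-20 * 8.8e-08 / (6 * (1.1e-08)^2)
F = 2.83636e-12 N = 2.836 pN

2.836


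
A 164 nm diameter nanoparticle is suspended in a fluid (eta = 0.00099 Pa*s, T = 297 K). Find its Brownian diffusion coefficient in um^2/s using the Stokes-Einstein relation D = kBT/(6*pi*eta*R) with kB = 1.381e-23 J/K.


Radius R = 164/2 = 82 nm = 8.2e-08 m
D = kB*T / (6*pi*eta*R)
D = 1.381e-23 * 297 / (6 * pi * 0.00099 * 8.2e-08)
D = 2.6804e-12 m^2/s = 2.68 um^2/s

2.68


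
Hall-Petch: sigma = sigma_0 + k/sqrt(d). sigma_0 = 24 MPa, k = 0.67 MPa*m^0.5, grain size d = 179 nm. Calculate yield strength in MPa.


d = 179 nm = 1.79e-07 m
sqrt(d) = 0.0004230839
Hall-Petch contribution = k / sqrt(d) = 0.67 / 0.0004230839 = 1583.6 MPa
sigma = sigma_0 + k/sqrt(d) = 24 + 1583.6 = 1607.6 MPa

1607.6


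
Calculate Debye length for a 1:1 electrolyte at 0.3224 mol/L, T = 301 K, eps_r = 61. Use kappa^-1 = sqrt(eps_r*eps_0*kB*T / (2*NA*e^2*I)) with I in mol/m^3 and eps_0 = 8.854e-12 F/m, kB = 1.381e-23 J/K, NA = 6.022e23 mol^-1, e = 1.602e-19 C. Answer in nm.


Ionic strength I = 0.3224 * 1^2 * 1000 = 322.4 mol/m^3
kappa^-1 = sqrt(61 * 8.854e-12 * 1.381e-23 * 301 / (2 * 6.022e23 * (1.602e-19)^2 * 322.4))
kappa^-1 = 0.475 nm

0.475


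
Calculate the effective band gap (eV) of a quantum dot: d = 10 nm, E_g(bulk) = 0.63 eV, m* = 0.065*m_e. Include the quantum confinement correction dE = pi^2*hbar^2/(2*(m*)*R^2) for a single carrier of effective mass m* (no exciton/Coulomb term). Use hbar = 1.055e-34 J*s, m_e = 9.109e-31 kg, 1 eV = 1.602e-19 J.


Radius R = 10/2 nm = 5e-09 m
Confinement energy dE = pi^2 * hbar^2 / (2 * m_eff * m_e * R^2)
dE = pi^2 * (1.055e-34)^2 / (2 * 0.065 * 9.109e-31 * (5e-09)^2) J, divided by 1.602e-19 J/eV
dE = 0.2316 eV
Total band gap = E_g(bulk) + dE = 0.63 + 0.2316 = 0.8616 eV

0.8616


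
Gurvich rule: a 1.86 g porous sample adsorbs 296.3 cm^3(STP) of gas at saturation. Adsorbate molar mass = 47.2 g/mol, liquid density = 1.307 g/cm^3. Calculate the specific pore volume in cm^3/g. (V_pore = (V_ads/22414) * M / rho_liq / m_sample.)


Moles adsorbed n = V_ads / 22414 = 296.3 / 22414 = 1.321942e-02 mol
Liquid volume V_liq = n * M / rho_liq = 1.321942e-02 * 47.2 / 1.307 = 0.47740 cm^3
Specific pore volume V_pore = V_liq / m_sample = 0.47740 / 1.86
V_pore = 0.2567 cm^3/g

0.2567


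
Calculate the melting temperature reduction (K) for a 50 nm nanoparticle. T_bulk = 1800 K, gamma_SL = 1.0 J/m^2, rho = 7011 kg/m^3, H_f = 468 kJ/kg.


Radius R = 50/2 = 25 nm = 2.5e-08 m
Convert H_f = 468 kJ/kg = 468000 J/kg
dT = 2 * gamma_SL * T_bulk / (rho * H_f * R)
dT = 2 * 1.0 * 1800 / (7011 * 468000 * 2.5e-08)
dT = 43.9 K

43.9


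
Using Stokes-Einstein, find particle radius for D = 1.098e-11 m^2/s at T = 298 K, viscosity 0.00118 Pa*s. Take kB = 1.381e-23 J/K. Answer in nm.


Stokes-Einstein: R = kB*T / (6*pi*eta*D)
R = 1.381e-23 * 298 / (6 * pi * 0.00118 * 1.098e-11)
R = 1.6851e-08 m = 16.85 nm

16.85


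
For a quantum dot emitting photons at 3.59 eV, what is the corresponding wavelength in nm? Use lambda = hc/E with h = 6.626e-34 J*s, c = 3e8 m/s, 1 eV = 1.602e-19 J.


Convert energy: E = 3.59 eV = 3.59 * 1.602e-19 = 5.75118e-19 J
lambda = h*c / E = 6.626e-34 * 3e8 / 5.75118e-19
lambda = 3.45633e-07 m = 345.6 nm

345.6


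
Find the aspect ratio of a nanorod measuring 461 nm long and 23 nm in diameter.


Aspect ratio AR = length / diameter
AR = 461 / 23
AR = 20.04

20.04


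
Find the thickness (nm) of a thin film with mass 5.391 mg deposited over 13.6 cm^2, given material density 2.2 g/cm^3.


Convert: m = 5.391 mg = 5.3910e-06 kg, A = 13.6 cm^2 = 1.3600e-03 m^2, rho = 2.2 g/cm^3 = 2200 kg/m^3
t = m / (A * rho)
t = 5.3910e-06 / (1.3600e-03 * 2200)
t = 1.8018e-06 m = 1801.8 nm

1801.8


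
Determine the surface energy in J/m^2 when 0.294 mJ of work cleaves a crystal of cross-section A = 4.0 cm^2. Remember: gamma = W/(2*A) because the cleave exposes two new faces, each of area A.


Convert: A = 4.0 cm^2 = 0.0004 m^2, W = 0.294 mJ = 0.000294 J
Cleaving exposes two faces of area A, so total new surface = 2*A and gamma = W / (2*A)
gamma = 0.000294 / (2 * 0.0004)
gamma = 0.367 J/m^2

0.367


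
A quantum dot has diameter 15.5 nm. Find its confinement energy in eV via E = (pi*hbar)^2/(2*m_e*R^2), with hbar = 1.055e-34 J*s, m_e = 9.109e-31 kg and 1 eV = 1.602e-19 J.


Radius R = 15.5/2 = 7.75 nm = 7.75e-09 m
E = (pi * 1.055e-34)^2 / (2 * 9.109e-31 * (7.75e-09)^2)
E(J) = 1.00392e-21
E = E(J) / 1.602e-19 = 0.0063 eV

0.0063


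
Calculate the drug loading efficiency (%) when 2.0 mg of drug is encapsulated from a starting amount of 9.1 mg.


Drug loading efficiency = (drug loaded / drug initial) * 100
DLE = 2.0 / 9.1 * 100
DLE = 0.2198 * 100
DLE = 21.98%

21.98


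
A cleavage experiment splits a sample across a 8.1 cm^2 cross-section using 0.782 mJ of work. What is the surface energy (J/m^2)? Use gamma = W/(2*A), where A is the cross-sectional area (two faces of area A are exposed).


Convert: A = 8.1 cm^2 = 0.00081 m^2, W = 0.782 mJ = 0.000782 J
Cleaving exposes two faces of area A, so total new surface = 2*A and gamma = W / (2*A)
gamma = 0.000782 / (2 * 0.00081)
gamma = 0.483 J/m^2

0.483


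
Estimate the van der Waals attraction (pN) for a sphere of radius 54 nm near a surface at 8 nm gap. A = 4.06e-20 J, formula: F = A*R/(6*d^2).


Convert to SI: R = 54 nm = 5.4e-08 m, d = 8 nm = 8e-09 m
F = A * R / (6 * d^2)
F = 4.06e-20 * 5.4e-08 / (6 * (8e-09)^2)
F = 5.70937e-12 N = 5.709 pN

5.709


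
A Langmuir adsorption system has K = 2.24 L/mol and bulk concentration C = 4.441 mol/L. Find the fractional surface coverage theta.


Langmuir isotherm: theta = K*C / (1 + K*C)
K*C = 2.24 * 4.441 = 9.94784
theta = 9.94784 / (1 + 9.94784) = 9.94784 / 10.94784
theta = 0.9087

0.9087


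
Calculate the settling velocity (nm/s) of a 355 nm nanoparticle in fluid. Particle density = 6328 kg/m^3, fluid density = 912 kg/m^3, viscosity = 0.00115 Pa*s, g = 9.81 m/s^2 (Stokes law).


Radius R = 355/2 nm = 1.775e-07 m
Density difference = 6328 - 912 = 5416 kg/m^3
v = 2 * R^2 * (rho_p - rho_f) * g / (9 * eta)
v = 2 * (1.775e-07)^2 * 5416 * 9.81 / (9 * 0.00115)
v = 3.2347e-07 m/s = 323.47 nm/s

323.47


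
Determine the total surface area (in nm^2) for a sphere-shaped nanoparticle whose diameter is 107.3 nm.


Radius r = 107.3/2 = 53.65 nm
Surface area SA = 4 * pi * r^2
SA = 4 * pi * (53.65)^2
SA = 36170.07 nm^2

36170.07


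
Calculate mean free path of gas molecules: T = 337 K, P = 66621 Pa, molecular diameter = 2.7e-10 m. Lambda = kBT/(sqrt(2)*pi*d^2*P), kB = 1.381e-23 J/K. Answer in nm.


Mean free path: lambda = kB*T / (sqrt(2) * pi * d^2 * P)
lambda = 1.381e-23 * 337 / (sqrt(2) * pi * (2.7e-10)^2 * 66621)
lambda = 2.15685e-07 m
lambda = 215.69 nm

215.69


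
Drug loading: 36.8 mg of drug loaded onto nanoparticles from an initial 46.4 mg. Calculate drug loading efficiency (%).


Drug loading efficiency = (drug loaded / drug initial) * 100
DLE = 36.8 / 46.4 * 100
DLE = 0.7931 * 100
DLE = 79.31%

79.31


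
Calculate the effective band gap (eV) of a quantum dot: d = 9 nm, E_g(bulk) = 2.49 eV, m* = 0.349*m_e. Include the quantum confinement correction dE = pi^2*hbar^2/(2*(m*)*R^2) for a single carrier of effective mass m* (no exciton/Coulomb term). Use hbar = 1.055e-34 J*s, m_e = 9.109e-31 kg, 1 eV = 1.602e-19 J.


Radius R = 9/2 nm = 4.5e-09 m
Confinement energy dE = pi^2 * hbar^2 / (2 * m_eff * m_e * R^2)
dE = pi^2 * (1.055e-34)^2 / (2 * 0.349 * 9.109e-31 * (4.5e-09)^2) J, divided by 1.602e-19 J/eV
dE = 0.0533 eV
Total band gap = E_g(bulk) + dE = 2.49 + 0.0533 = 2.5433 eV

2.5433


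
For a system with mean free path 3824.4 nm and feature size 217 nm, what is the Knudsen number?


Knudsen number Kn = lambda / L
Kn = 3824.4 / 217
Kn = 17.624

17.624


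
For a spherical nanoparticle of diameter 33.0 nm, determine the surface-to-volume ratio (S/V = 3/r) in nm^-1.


Radius r = 33.0/2 = 16.5 nm
S/V = 3 / r = 3 / 16.5
S/V = 0.1818 nm^-1

0.1818


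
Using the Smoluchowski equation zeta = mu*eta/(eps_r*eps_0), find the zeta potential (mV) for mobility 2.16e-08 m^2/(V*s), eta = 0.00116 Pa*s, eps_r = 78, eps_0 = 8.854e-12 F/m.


Smoluchowski equation: zeta = mu * eta / (eps_r * eps_0)
zeta = 2.16e-08 * 0.00116 / (78 * 8.854e-12)
zeta = 0.036281 V = 36.28 mV

36.28


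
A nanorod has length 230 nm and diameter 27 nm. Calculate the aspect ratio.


Aspect ratio AR = length / diameter
AR = 230 / 27
AR = 8.52

8.52


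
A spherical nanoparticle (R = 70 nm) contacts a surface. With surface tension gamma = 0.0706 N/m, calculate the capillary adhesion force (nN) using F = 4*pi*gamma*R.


Convert radius: R = 70 nm = 7e-08 m
F = 4 * pi * gamma * R
F = 4 * pi * 0.0706 * 7e-08
F = 6.2103e-08 N = 62.103 nN

62.103


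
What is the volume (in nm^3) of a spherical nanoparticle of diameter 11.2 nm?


Radius r = 11.2/2 = 5.6 nm
Volume V = (4/3) * pi * r^3
V = (4/3) * pi * (5.6)^3
V = 735.62 nm^3

735.62


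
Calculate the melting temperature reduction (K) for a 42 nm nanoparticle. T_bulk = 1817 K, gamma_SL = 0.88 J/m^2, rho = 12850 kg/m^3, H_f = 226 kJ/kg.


Radius R = 42/2 = 21 nm = 2.1e-08 m
Convert H_f = 226 kJ/kg = 226000 J/kg
dT = 2 * gamma_SL * T_bulk / (rho * H_f * R)
dT = 2 * 0.88 * 1817 / (12850 * 226000 * 2.1e-08)
dT = 52.4 K

52.4


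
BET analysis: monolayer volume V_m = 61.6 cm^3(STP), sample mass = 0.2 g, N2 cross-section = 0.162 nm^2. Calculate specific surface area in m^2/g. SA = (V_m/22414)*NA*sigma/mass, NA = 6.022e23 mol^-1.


Number of moles in monolayer = V_m / 22414 = 61.6 / 22414 = 0.00274828
Number of molecules = moles * NA = 0.00274828 * 6.022e23
SA = molecules * sigma / mass
SA = (61.6 / 22414) * 6.022e23 * 0.162e-18 / 0.2
SA = 1340.6 m^2/g

1340.6


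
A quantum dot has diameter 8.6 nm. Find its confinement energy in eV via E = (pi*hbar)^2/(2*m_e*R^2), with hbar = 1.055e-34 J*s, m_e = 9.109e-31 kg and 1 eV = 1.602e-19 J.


Radius R = 8.6/2 = 4.3 nm = 4.3e-09 m
E = (pi * 1.055e-34)^2 / (2 * 9.109e-31 * (4.3e-09)^2)
E(J) = 3.26112e-21
E = E(J) / 1.602e-19 = 0.0204 eV

0.0204


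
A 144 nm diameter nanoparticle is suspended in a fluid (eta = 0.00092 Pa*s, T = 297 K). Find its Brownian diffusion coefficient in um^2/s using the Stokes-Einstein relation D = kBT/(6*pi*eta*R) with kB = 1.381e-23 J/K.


Radius R = 144/2 = 72 nm = 7.2e-08 m
D = kB*T / (6*pi*eta*R)
D = 1.381e-23 * 297 / (6 * pi * 0.00092 * 7.2e-08)
D = 3.28495e-12 m^2/s = 3.285 um^2/s

3.285


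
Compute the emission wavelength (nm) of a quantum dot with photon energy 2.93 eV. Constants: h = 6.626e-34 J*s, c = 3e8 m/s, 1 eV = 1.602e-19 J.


Convert energy: E = 2.93 eV = 2.93 * 1.602e-19 = 4.69386e-19 J
lambda = h*c / E = 6.626e-34 * 3e8 / 4.69386e-19
lambda = 4.23489e-07 m = 423.5 nm

423.5


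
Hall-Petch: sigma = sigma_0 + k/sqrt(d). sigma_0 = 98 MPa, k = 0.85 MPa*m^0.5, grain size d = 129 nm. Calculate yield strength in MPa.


d = 129 nm = 1.29e-07 m
sqrt(d) = 0.0003591657
Hall-Petch contribution = k / sqrt(d) = 0.85 / 0.0003591657 = 2366.6 MPa
sigma = sigma_0 + k/sqrt(d) = 98 + 2366.6 = 2464.6 MPa

2464.6


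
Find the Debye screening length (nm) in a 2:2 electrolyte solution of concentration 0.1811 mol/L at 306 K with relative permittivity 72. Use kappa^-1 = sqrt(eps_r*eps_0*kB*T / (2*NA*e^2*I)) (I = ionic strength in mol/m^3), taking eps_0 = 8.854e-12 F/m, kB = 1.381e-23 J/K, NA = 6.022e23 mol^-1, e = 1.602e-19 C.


Ionic strength I = 0.1811 * 2^2 * 1000 = 724.4 mol/m^3
kappa^-1 = sqrt(72 * 8.854e-12 * 1.381e-23 * 306 / (2 * 6.022e23 * (1.602e-19)^2 * 724.4))
kappa^-1 = 0.347 nm

0.347


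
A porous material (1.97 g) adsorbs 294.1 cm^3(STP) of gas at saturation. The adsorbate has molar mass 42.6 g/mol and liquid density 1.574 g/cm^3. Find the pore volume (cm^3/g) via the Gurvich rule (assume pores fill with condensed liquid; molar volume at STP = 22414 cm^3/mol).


Moles adsorbed n = V_ads / 22414 = 294.1 / 22414 = 1.312126e-02 mol
Liquid volume V_liq = n * M / rho_liq = 1.312126e-02 * 42.6 / 1.574 = 0.35512 cm^3
Specific pore volume V_pore = V_liq / m_sample = 0.35512 / 1.97
V_pore = 0.1803 cm^3/g

0.1803


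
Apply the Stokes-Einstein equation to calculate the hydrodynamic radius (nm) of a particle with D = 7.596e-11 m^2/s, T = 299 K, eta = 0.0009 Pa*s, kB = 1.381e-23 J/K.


Stokes-Einstein: R = kB*T / (6*pi*eta*D)
R = 1.381e-23 * 299 / (6 * pi * 0.0009 * 7.596e-11)
R = 3.20432e-09 m = 3.2 nm

3.2


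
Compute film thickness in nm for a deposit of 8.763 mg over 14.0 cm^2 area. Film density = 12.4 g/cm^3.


Convert: m = 8.763 mg = 8.7630e-06 kg, A = 14.0 cm^2 = 1.4000e-03 m^2, rho = 12.4 g/cm^3 = 12400 kg/m^3
t = m / (A * rho)
t = 8.7630e-06 / (1.4000e-03 * 12400)
t = 5.0478e-07 m = 504.8 nm

504.8


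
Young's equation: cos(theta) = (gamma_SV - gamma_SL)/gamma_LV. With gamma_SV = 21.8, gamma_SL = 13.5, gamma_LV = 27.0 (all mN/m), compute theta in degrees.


cos(theta) = (gamma_SV - gamma_SL) / gamma_LV
cos(theta) = (21.8 - 13.5) / 27.0
cos(theta) = 0.307407
theta = arccos(0.307407) = 72.1 degrees

72.1


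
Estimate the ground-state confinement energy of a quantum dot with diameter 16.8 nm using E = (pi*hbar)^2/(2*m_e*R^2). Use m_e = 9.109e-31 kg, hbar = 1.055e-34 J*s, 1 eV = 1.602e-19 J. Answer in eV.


Radius R = 16.8/2 = 8.4 nm = 8.4e-09 m
E = (pi * 1.055e-34)^2 / (2 * 9.109e-31 * (8.4e-09)^2)
E(J) = 8.54566e-22
E = E(J) / 1.602e-19 = 0.0053 eV

0.0053


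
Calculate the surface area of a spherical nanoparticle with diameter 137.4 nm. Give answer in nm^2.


Radius r = 137.4/2 = 68.7 nm
Surface area SA = 4 * pi * r^2
SA = 4 * pi * (68.7)^2
SA = 59309.37 nm^2

59309.37


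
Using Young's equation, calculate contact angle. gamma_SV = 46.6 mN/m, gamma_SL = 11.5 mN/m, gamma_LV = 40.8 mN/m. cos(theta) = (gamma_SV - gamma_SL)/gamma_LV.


cos(theta) = (gamma_SV - gamma_SL) / gamma_LV
cos(theta) = (46.6 - 11.5) / 40.8
cos(theta) = 0.860294
theta = arccos(0.860294) = 30.65 degrees

30.65


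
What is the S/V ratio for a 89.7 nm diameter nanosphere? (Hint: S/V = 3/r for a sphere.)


Radius r = 89.7/2 = 44.85 nm
S/V = 3 / r = 3 / 44.85
S/V = 0.0669 nm^-1

0.0669


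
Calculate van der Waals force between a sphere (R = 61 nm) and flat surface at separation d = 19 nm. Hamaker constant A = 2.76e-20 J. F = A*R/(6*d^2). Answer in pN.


Convert to SI: R = 61 nm = 6.1e-08 m, d = 19 nm = 1.9e-08 m
F = A * R / (6 * d^2)
F = 2.76e-20 * 6.1e-08 / (6 * (1.9e-08)^2)
F = 7.77285e-13 N = 0.777 pN

0.777


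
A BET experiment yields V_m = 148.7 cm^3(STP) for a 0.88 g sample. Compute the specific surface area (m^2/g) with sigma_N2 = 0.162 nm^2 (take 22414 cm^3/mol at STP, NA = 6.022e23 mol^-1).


Number of moles in monolayer = V_m / 22414 = 148.7 / 22414 = 0.00663425
Number of molecules = moles * NA = 0.00663425 * 6.022e23
SA = molecules * sigma / mass
SA = (148.7 / 22414) * 6.022e23 * 0.162e-18 / 0.88
SA = 735.5 m^2/g

735.5


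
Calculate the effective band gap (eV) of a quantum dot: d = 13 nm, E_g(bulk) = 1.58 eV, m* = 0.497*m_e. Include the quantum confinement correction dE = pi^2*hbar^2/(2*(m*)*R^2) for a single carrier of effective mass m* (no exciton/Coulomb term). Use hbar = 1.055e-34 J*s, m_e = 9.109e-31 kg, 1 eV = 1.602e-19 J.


Radius R = 13/2 nm = 6.5e-09 m
Confinement energy dE = pi^2 * hbar^2 / (2 * m_eff * m_e * R^2)
dE = pi^2 * (1.055e-34)^2 / (2 * 0.497 * 9.109e-31 * (6.5e-09)^2) J, divided by 1.602e-19 J/eV
dE = 0.0179 eV
Total band gap = E_g(bulk) + dE = 1.58 + 0.0179 = 1.5979 eV

1.5979


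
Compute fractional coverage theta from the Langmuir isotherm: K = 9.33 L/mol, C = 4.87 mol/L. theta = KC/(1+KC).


Langmuir isotherm: theta = K*C / (1 + K*C)
K*C = 9.33 * 4.87 = 45.4371
theta = 45.4371 / (1 + 45.4371) = 45.4371 / 46.4371
theta = 0.9785

0.9785


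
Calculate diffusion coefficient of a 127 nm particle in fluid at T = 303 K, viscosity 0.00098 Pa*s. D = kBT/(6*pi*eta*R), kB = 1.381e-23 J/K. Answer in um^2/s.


Radius R = 127/2 = 63.5 nm = 6.35e-08 m
D = kB*T / (6*pi*eta*R)
D = 1.381e-23 * 303 / (6 * pi * 0.00098 * 6.35e-08)
D = 3.56727e-12 m^2/s = 3.567 um^2/s

3.567


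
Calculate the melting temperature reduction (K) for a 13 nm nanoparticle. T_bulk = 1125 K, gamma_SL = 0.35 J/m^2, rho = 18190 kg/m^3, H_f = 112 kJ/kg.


Radius R = 13/2 = 6.5 nm = 6.5e-09 m
Convert H_f = 112 kJ/kg = 112000 J/kg
dT = 2 * gamma_SL * T_bulk / (rho * H_f * R)
dT = 2 * 0.35 * 1125 / (18190 * 112000 * 6.5e-09)
dT = 59.5 K

59.5


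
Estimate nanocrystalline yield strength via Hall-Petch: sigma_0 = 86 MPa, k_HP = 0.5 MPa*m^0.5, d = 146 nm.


d = 146 nm = 1.46e-07 m
sqrt(d) = 0.0003820995
Hall-Petch contribution = k / sqrt(d) = 0.5 / 0.0003820995 = 1308.6 MPa
sigma = sigma_0 + k/sqrt(d) = 86 + 1308.6 = 1394.6 MPa

1394.6


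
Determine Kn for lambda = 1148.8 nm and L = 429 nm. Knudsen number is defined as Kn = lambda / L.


Knudsen number Kn = lambda / L
Kn = 1148.8 / 429
Kn = 2.6779

2.6779


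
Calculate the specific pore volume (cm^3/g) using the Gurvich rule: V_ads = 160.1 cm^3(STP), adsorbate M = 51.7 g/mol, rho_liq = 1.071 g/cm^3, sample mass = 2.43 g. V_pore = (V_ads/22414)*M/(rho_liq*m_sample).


Moles adsorbed n = V_ads / 22414 = 160.1 / 22414 = 7.142857e-03 mol
Liquid volume V_liq = n * M / rho_liq = 7.142857e-03 * 51.7 / 1.071 = 0.34480 cm^3
Specific pore volume V_pore = V_liq / m_sample = 0.34480 / 2.43
V_pore = 0.1419 cm^3/g

0.1419


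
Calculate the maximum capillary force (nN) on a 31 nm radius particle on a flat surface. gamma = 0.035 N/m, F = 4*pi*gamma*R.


Convert radius: R = 31 nm = 3.1e-08 m
F = 4 * pi * gamma * R
F = 4 * pi * 0.035 * 3.1e-08
F = 1.36345e-08 N = 13.6345 nN

13.6345


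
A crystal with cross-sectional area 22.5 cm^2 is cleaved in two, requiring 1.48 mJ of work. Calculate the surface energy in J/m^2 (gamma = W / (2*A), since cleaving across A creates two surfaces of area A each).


Convert: A = 22.5 cm^2 = 0.00225 m^2, W = 1.48 mJ = 0.00148 J
Cleaving exposes two faces of area A, so total new surface = 2*A and gamma = W / (2*A)
gamma = 0.00148 / (2 * 0.00225)
gamma = 0.329 J/m^2

0.329


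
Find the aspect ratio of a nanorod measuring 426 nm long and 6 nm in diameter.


Aspect ratio AR = length / diameter
AR = 426 / 6
AR = 71.0

71.0


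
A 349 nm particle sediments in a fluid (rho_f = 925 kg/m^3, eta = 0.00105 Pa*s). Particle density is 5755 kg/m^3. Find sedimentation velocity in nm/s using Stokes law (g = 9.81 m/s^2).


Radius R = 349/2 nm = 1.745e-07 m
Density difference = 5755 - 925 = 4830 kg/m^3
v = 2 * R^2 * (rho_p - rho_f) * g / (9 * eta)
v = 2 * (1.745e-07)^2 * 4830 * 9.81 / (9 * 0.00105)
v = 3.05355e-07 m/s = 305.3551 nm/s

305.3551


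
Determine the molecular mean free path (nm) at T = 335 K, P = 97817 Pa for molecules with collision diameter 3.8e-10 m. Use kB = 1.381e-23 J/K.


Mean free path: lambda = kB*T / (sqrt(2) * pi * d^2 * P)
lambda = 1.381e-23 * 335 / (sqrt(2) * pi * (3.8e-10)^2 * 97817)
lambda = 7.37211e-08 m
lambda = 73.72 nm

73.72


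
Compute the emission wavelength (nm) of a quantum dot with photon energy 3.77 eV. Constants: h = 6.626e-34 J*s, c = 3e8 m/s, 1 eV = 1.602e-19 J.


Convert energy: E = 3.77 eV = 3.77 * 1.602e-19 = 6.03954e-19 J
lambda = h*c / E = 6.626e-34 * 3e8 / 6.03954e-19
lambda = 3.29131e-07 m = 329.1 nm

329.1


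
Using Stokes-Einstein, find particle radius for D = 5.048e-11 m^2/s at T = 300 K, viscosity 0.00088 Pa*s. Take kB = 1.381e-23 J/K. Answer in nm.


Stokes-Einstein: R = kB*T / (6*pi*eta*D)
R = 1.381e-23 * 300 / (6 * pi * 0.00088 * 5.048e-11)
R = 4.9478e-09 m = 4.95 nm

4.95


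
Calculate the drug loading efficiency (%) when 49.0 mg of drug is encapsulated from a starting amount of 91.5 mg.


Drug loading efficiency = (drug loaded / drug initial) * 100
DLE = 49.0 / 91.5 * 100
DLE = 0.5355 * 100
DLE = 53.55%

53.55


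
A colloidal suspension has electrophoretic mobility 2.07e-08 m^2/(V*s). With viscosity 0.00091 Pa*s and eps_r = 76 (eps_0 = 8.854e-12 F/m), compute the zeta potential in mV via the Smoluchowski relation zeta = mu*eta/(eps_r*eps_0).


Smoluchowski equation: zeta = mu * eta / (eps_r * eps_0)
zeta = 2.07e-08 * 0.00091 / (76 * 8.854e-12)
zeta = 0.027994 V = 27.99 mV

27.99


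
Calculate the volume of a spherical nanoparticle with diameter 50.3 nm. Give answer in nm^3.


Radius r = 50.3/2 = 25.15 nm
Volume V = (4/3) * pi * r^3
V = (4/3) * pi * (25.15)^3
V = 66635.03 nm^3

66635.03


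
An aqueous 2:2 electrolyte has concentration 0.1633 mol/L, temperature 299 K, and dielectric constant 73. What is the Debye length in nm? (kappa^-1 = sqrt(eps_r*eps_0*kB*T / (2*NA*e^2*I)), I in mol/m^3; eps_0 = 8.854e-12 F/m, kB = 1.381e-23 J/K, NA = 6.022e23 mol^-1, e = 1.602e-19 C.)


Ionic strength I = 0.1633 * 2^2 * 1000 = 653.2 mol/m^3
kappa^-1 = sqrt(73 * 8.854e-12 * 1.381e-23 * 299 / (2 * 6.022e23 * (1.602e-19)^2 * 653.2))
kappa^-1 = 0.364 nm

0.364


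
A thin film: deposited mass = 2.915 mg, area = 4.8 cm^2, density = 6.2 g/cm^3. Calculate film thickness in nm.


Convert: m = 2.915 mg = 2.9150e-06 kg, A = 4.8 cm^2 = 4.8000e-04 m^2, rho = 6.2 g/cm^3 = 6200 kg/m^3
t = m / (A * rho)
t = 2.9150e-06 / (4.8000e-04 * 6200)
t = 9.7950e-07 m = 979.5 nm

979.5


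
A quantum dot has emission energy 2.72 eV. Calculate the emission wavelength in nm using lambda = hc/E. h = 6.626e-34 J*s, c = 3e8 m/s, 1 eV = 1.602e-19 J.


Convert energy: E = 2.72 eV = 2.72 * 1.602e-19 = 4.35744e-19 J
lambda = h*c / E = 6.626e-34 * 3e8 / 4.35744e-19
lambda = 4.56185e-07 m = 456.2 nm

456.2


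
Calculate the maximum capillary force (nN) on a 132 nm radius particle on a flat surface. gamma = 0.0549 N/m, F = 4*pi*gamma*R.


Convert radius: R = 132 nm = 1.32e-07 m
F = 4 * pi * gamma * R
F = 4 * pi * 0.0549 * 1.32e-07
F = 9.1066e-08 N = 91.066 nN

91.066


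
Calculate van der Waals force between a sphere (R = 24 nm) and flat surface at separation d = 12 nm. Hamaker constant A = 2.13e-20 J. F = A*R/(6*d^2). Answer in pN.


Convert to SI: R = 24 nm = 2.4e-08 m, d = 12 nm = 1.2e-08 m
F = A * R / (6 * d^2)
F = 2.13e-20 * 2.4e-08 / (6 * (1.2e-08)^2)
F = 5.91667e-13 N = 0.592 pN

0.592


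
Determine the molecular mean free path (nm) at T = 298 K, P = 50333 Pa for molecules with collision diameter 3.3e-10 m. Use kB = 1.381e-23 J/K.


Mean free path: lambda = kB*T / (sqrt(2) * pi * d^2 * P)
lambda = 1.381e-23 * 298 / (sqrt(2) * pi * (3.3e-10)^2 * 50333)
lambda = 1.68991e-07 m
lambda = 168.99 nm

168.99


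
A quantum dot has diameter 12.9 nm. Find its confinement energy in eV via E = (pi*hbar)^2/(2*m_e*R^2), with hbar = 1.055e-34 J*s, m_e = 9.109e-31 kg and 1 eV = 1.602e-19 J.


Radius R = 12.9/2 = 6.45 nm = 6.45e-09 m
E = (pi * 1.055e-34)^2 / (2 * 9.109e-31 * (6.45e-09)^2)
E(J) = 1.44939e-21
E = E(J) / 1.602e-19 = 0.009 eV

0.009


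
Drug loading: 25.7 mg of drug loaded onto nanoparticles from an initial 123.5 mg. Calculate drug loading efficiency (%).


Drug loading efficiency = (drug loaded / drug initial) * 100
DLE = 25.7 / 123.5 * 100
DLE = 0.2081 * 100
DLE = 20.81%

20.81


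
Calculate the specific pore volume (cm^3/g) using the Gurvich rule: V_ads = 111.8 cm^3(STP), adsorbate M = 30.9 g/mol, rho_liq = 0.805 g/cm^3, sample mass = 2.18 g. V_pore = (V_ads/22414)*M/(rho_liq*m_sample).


Moles adsorbed n = V_ads / 22414 = 111.8 / 22414 = 4.987954e-03 mol
Liquid volume V_liq = n * M / rho_liq = 4.987954e-03 * 30.9 / 0.805 = 0.19146 cm^3
Specific pore volume V_pore = V_liq / m_sample = 0.19146 / 2.18
V_pore = 0.0878 cm^3/g

0.0878


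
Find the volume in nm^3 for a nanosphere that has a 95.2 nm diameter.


Radius r = 95.2/2 = 47.6 nm
Volume V = (4/3) * pi * r^3
V = (4/3) * pi * (47.6)^3
V = 451761.76 nm^3

451761.76


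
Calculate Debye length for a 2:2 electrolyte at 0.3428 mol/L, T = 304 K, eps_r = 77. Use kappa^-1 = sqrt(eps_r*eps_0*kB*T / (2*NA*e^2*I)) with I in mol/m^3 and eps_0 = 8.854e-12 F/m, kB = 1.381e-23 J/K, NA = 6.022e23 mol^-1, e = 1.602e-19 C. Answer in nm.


Ionic strength I = 0.3428 * 2^2 * 1000 = 1371.2 mol/m^3
kappa^-1 = sqrt(77 * 8.854e-12 * 1.381e-23 * 304 / (2 * 6.022e23 * (1.602e-19)^2 * 1371.2))
kappa^-1 = 0.26 nm

0.26


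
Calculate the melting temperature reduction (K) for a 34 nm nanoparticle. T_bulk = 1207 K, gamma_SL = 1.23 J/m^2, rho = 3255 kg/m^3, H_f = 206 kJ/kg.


Radius R = 34/2 = 17 nm = 1.7e-08 m
Convert H_f = 206 kJ/kg = 206000 J/kg
dT = 2 * gamma_SL * T_bulk / (rho * H_f * R)
dT = 2 * 1.23 * 1207 / (3255 * 206000 * 1.7e-08)
dT = 260.5 K

260.5


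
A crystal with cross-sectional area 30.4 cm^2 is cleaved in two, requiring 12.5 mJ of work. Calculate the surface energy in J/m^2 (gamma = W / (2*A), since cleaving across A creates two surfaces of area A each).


Convert: A = 30.4 cm^2 = 0.00304 m^2, W = 12.5 mJ = 0.0125 J
Cleaving exposes two faces of area A, so total new surface = 2*A and gamma = W / (2*A)
gamma = 0.0125 / (2 * 0.00304)
gamma = 2.056 J/m^2

2.056


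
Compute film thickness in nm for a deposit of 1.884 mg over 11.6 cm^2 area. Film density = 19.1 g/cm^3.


Convert: m = 1.884 mg = 1.8840e-06 kg, A = 11.6 cm^2 = 1.1600e-03 m^2, rho = 19.1 g/cm^3 = 19100 kg/m^3
t = m / (A * rho)
t = 1.8840e-06 / (1.1600e-03 * 19100)
t = 8.5033e-08 m = 85.0 nm

85.0


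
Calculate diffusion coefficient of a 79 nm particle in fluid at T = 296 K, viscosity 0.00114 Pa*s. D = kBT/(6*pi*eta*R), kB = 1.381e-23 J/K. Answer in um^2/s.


Radius R = 79/2 = 39.5 nm = 3.95e-08 m
D = kB*T / (6*pi*eta*R)
D = 1.381e-23 * 296 / (6 * pi * 0.00114 * 3.95e-08)
D = 4.81595e-12 m^2/s = 4.816 um^2/s

4.816


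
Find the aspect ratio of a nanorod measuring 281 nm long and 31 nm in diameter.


Aspect ratio AR = length / diameter
AR = 281 / 31
AR = 9.06

9.06


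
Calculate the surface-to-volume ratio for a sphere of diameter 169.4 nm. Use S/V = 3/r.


Radius r = 169.4/2 = 84.7 nm
S/V = 3 / r = 3 / 84.7
S/V = 0.0354 nm^-1

0.0354


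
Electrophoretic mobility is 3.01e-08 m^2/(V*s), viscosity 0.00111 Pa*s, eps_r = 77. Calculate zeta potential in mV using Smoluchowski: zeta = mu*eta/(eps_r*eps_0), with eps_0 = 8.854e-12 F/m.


Smoluchowski equation: zeta = mu * eta / (eps_r * eps_0)
zeta = 3.01e-08 * 0.00111 / (77 * 8.854e-12)
zeta = 0.049007 V = 49.01 mV

49.01


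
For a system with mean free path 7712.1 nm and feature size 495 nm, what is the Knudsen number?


Knudsen number Kn = lambda / L
Kn = 7712.1 / 495
Kn = 15.58

15.58


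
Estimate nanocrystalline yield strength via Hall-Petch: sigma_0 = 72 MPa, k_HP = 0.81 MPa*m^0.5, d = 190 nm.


d = 190 nm = 1.9e-07 m
sqrt(d) = 0.0004358899
Hall-Petch contribution = k / sqrt(d) = 0.81 / 0.0004358899 = 1858.3 MPa
sigma = sigma_0 + k/sqrt(d) = 72 + 1858.3 = 1930.3 MPa

1930.3


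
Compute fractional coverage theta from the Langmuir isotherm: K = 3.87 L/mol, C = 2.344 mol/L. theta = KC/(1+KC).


Langmuir isotherm: theta = K*C / (1 + K*C)
K*C = 3.87 * 2.344 = 9.07128
theta = 9.07128 / (1 + 9.07128) = 9.07128 / 10.07128
theta = 0.9007

0.9007


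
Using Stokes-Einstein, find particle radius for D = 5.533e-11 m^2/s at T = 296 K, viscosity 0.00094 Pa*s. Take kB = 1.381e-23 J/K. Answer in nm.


Stokes-Einstein: R = kB*T / (6*pi*eta*D)
R = 1.381e-23 * 296 / (6 * pi * 0.00094 * 5.533e-11)
R = 4.16961e-09 m = 4.17 nm

4.17


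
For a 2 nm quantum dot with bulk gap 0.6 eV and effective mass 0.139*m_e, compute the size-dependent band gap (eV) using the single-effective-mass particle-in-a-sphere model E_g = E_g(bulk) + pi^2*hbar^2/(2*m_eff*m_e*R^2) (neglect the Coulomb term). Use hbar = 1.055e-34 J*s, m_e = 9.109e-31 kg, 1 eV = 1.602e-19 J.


Radius R = 2/2 nm = 1e-09 m
Confinement energy dE = pi^2 * hbar^2 / (2 * m_eff * m_e * R^2)
dE = pi^2 * (1.055e-34)^2 / (2 * 0.139 * 9.109e-31 * (1e-09)^2) J, divided by 1.602e-19 J/eV
dE = 2.7079 eV
Total band gap = E_g(bulk) + dE = 0.6 + 2.7079 = 3.3079 eV

3.3079


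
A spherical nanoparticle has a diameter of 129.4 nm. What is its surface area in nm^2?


Radius r = 129.4/2 = 64.7 nm
Surface area SA = 4 * pi * r^2
SA = 4 * pi * (64.7)^2
SA = 52603.96 nm^2

52603.96


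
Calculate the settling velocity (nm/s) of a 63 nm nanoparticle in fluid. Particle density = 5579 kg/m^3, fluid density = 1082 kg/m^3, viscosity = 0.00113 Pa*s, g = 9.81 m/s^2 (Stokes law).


Radius R = 63/2 nm = 3.15e-08 m
Density difference = 5579 - 1082 = 4497 kg/m^3
v = 2 * R^2 * (rho_p - rho_f) * g / (9 * eta)
v = 2 * (3.15e-08)^2 * 4497 * 9.81 / (9 * 0.00113)
v = 8.60839e-09 m/s = 8.6084 nm/s

8.6084


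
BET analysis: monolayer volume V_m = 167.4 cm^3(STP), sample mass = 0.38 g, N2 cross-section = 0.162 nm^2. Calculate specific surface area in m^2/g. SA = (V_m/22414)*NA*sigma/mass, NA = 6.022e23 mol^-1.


Number of moles in monolayer = V_m / 22414 = 167.4 / 22414 = 0.00746855
Number of molecules = moles * NA = 0.00746855 * 6.022e23
SA = molecules * sigma / mass
SA = (167.4 / 22414) * 6.022e23 * 0.162e-18 / 0.38
SA = 1917.4 m^2/g

1917.4


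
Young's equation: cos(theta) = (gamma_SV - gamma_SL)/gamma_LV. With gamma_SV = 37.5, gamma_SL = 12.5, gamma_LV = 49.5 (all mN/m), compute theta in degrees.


cos(theta) = (gamma_SV - gamma_SL) / gamma_LV
cos(theta) = (37.5 - 12.5) / 49.5
cos(theta) = 0.505051
theta = arccos(0.505051) = 59.67 degrees

59.67


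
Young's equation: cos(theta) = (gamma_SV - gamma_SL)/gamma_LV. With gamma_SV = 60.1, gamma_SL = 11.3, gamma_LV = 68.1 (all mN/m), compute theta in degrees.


cos(theta) = (gamma_SV - gamma_SL) / gamma_LV
cos(theta) = (60.1 - 11.3) / 68.1
cos(theta) = 0.716593
theta = arccos(0.716593) = 44.23 degrees

44.23


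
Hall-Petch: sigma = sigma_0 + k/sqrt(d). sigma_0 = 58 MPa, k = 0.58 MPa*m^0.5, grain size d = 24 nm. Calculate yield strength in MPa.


d = 24 nm = 2.4e-08 m
sqrt(d) = 0.0001549193
Hall-Petch contribution = k / sqrt(d) = 0.58 / 0.0001549193 = 3743.9 MPa
sigma = sigma_0 + k/sqrt(d) = 58 + 3743.9 = 3801.9 MPa

3801.9


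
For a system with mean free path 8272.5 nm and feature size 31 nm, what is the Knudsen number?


Knudsen number Kn = lambda / L
Kn = 8272.5 / 31
Kn = 266.8548

266.8548


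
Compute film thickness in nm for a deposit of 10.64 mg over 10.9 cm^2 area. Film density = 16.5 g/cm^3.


Convert: m = 10.64 mg = 1.0640e-05 kg, A = 10.9 cm^2 = 1.0900e-03 m^2, rho = 16.5 g/cm^3 = 16500 kg/m^3
t = m / (A * rho)
t = 1.0640e-05 / (1.0900e-03 * 16500)
t = 5.9160e-07 m = 591.6 nm

591.6


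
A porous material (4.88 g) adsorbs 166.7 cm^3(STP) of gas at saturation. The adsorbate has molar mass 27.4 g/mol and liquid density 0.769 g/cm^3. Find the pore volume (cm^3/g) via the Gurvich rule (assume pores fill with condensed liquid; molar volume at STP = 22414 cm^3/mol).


Moles adsorbed n = V_ads / 22414 = 166.7 / 22414 = 7.437316e-03 mol
Liquid volume V_liq = n * M / rho_liq = 7.437316e-03 * 27.4 / 0.769 = 0.26500 cm^3
Specific pore volume V_pore = V_liq / m_sample = 0.26500 / 4.88
V_pore = 0.0543 cm^3/g

0.0543


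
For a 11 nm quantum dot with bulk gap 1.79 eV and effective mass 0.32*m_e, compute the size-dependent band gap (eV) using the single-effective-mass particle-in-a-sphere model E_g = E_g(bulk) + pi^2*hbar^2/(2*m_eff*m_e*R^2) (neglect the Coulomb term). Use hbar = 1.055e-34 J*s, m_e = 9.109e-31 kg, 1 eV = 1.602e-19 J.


Radius R = 11/2 nm = 5.5e-09 m
Confinement energy dE = pi^2 * hbar^2 / (2 * m_eff * m_e * R^2)
dE = pi^2 * (1.055e-34)^2 / (2 * 0.32 * 9.109e-31 * (5.5e-09)^2) J, divided by 1.602e-19 J/eV
dE = 0.0389 eV
Total band gap = E_g(bulk) + dE = 1.79 + 0.0389 = 1.8289 eV

1.8289


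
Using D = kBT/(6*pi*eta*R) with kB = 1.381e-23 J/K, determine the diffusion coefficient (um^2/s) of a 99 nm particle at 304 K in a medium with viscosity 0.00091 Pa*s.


Radius R = 99/2 = 49.5 nm = 4.95e-08 m
D = kB*T / (6*pi*eta*R)
D = 1.381e-23 * 304 / (6 * pi * 0.00091 * 4.95e-08)
D = 4.94447e-12 m^2/s = 4.944 um^2/s

4.944


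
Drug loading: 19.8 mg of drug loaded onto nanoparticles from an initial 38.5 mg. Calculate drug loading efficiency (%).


Drug loading efficiency = (drug loaded / drug initial) * 100
DLE = 19.8 / 38.5 * 100
DLE = 0.5143 * 100
DLE = 51.43%

51.43


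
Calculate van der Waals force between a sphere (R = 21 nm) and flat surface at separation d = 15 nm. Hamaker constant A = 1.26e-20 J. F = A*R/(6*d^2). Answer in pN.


Convert to SI: R = 21 nm = 2.1e-08 m, d = 15 nm = 1.5e-08 m
F = A * R / (6 * d^2)
F = 1.26e-20 * 2.1e-08 / (6 * (1.5e-08)^2)
F = 1.96e-13 N = 0.196 pN

0.196


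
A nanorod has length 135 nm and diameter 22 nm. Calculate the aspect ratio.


Aspect ratio AR = length / diameter
AR = 135 / 22
AR = 6.14

6.14


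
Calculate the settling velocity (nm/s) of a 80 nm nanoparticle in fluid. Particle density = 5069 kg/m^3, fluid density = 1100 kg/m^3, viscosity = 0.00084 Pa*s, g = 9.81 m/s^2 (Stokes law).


Radius R = 80/2 nm = 4e-08 m
Density difference = 5069 - 1100 = 3969 kg/m^3
v = 2 * R^2 * (rho_p - rho_f) * g / (9 * eta)
v = 2 * (4e-08)^2 * 3969 * 9.81 / (9 * 0.00084)
v = 1.64808e-08 m/s = 16.4808 nm/s

16.4808


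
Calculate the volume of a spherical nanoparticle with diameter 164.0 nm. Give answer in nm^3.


Radius r = 164.0/2 = 82 nm
Volume V = (4/3) * pi * r^3
V = (4/3) * pi * (82)^3
V = 2309564.88 nm^3

2309564.88


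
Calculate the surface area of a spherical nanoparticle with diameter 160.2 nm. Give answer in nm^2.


Radius r = 160.2/2 = 80.1 nm
Surface area SA = 4 * pi * r^2
SA = 4 * pi * (80.1)^2
SA = 80625.96 nm^2

80625.96


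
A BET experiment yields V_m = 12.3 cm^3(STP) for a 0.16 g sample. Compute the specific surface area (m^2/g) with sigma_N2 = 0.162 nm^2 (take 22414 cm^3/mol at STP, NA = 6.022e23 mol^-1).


Number of moles in monolayer = V_m / 22414 = 12.3 / 22414 = 0.00054876
Number of molecules = moles * NA = 0.00054876 * 6.022e23
SA = molecules * sigma / mass
SA = (12.3 / 22414) * 6.022e23 * 0.162e-18 / 0.16
SA = 334.6 m^2/g

334.6


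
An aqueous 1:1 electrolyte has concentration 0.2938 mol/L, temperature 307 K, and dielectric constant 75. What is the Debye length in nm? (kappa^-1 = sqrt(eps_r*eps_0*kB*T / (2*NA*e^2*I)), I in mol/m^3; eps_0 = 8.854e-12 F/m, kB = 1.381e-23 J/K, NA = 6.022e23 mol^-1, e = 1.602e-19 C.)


Ionic strength I = 0.2938 * 1^2 * 1000 = 293.8 mol/m^3
kappa^-1 = sqrt(75 * 8.854e-12 * 1.381e-23 * 307 / (2 * 6.022e23 * (1.602e-19)^2 * 293.8))
kappa^-1 = 0.557 nm

0.557


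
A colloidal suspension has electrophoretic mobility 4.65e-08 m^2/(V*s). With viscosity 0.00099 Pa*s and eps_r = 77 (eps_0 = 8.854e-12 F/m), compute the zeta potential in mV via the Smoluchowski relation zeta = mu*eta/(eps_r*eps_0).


Smoluchowski equation: zeta = mu * eta / (eps_r * eps_0)
zeta = 4.65e-08 * 0.00099 / (77 * 8.854e-12)
zeta = 0.067524 V = 67.52 mV

67.52


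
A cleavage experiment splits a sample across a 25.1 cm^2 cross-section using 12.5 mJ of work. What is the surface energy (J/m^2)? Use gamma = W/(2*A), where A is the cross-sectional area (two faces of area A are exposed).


Convert: A = 25.1 cm^2 = 0.00251 m^2, W = 12.5 mJ = 0.0125 J
Cleaving exposes two faces of area A, so total new surface = 2*A and gamma = W / (2*A)
gamma = 0.0125 / (2 * 0.00251)
gamma = 2.49 J/m^2

2.49


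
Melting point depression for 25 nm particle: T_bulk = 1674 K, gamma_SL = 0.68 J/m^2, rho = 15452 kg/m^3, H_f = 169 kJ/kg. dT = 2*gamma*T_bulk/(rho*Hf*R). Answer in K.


Radius R = 25/2 = 12.5 nm = 1.25e-08 m
Convert H_f = 169 kJ/kg = 169000 J/kg
dT = 2 * gamma_SL * T_bulk / (rho * H_f * R)
dT = 2 * 0.68 * 1674 / (15452 * 169000 * 1.25e-08)
dT = 69.7 K

69.7
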